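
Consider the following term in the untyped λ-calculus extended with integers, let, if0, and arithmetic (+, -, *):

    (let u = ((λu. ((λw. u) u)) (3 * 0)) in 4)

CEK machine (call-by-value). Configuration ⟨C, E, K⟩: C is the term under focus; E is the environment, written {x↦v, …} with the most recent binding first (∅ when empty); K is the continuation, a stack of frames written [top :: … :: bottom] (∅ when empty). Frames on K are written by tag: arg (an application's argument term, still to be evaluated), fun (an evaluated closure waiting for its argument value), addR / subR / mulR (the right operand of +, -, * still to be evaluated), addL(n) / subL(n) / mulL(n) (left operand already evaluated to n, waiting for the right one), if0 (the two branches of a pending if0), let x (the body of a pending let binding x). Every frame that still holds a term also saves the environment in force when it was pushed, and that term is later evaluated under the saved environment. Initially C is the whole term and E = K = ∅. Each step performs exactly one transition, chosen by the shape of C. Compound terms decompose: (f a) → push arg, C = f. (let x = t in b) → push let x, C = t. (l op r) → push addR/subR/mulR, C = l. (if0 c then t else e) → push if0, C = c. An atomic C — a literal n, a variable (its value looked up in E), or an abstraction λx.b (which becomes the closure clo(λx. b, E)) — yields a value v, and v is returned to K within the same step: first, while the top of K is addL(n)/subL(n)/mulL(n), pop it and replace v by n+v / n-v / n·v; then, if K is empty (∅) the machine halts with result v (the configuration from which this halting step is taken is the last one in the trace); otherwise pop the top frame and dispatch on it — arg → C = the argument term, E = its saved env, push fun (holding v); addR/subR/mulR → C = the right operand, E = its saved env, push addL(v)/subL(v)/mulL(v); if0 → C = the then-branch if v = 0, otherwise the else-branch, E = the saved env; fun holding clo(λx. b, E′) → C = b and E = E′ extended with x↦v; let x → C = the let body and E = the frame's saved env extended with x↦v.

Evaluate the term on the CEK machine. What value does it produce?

[0] [C=(let u = ((λu. ((λw. u) u)) (3 * 0)) in 4) | E=∅ | K=∅]
[1] [C=((λu. ((λw. u) u)) (3 * 0)) | E=∅ | K=[let u]]
[2] [C=(λu. ((λw. u) u)) | E=∅ | K=[arg :: let u]]
[3] [C=(3 * 0) | E=∅ | K=[fun :: let u]]
[4] [C=3 | E=∅ | K=[mulR :: fun :: let u]]
[5] [C=0 | E=∅ | K=[mulL(3) :: fun :: let u]]
[6] [C=((λw. u) u) | E={u↦0} | K=[let u]]
[7] [C=(λw. u) | E={u↦0} | K=[arg :: let u]]
[8] [C=u | E={u↦0} | K=[fun :: let u]]
[9] [C=u | E={w↦0, u↦0} | K=[let u]]
[10] [C=4 | E={u↦0} | K=∅]
→ final value 4

Answer: 4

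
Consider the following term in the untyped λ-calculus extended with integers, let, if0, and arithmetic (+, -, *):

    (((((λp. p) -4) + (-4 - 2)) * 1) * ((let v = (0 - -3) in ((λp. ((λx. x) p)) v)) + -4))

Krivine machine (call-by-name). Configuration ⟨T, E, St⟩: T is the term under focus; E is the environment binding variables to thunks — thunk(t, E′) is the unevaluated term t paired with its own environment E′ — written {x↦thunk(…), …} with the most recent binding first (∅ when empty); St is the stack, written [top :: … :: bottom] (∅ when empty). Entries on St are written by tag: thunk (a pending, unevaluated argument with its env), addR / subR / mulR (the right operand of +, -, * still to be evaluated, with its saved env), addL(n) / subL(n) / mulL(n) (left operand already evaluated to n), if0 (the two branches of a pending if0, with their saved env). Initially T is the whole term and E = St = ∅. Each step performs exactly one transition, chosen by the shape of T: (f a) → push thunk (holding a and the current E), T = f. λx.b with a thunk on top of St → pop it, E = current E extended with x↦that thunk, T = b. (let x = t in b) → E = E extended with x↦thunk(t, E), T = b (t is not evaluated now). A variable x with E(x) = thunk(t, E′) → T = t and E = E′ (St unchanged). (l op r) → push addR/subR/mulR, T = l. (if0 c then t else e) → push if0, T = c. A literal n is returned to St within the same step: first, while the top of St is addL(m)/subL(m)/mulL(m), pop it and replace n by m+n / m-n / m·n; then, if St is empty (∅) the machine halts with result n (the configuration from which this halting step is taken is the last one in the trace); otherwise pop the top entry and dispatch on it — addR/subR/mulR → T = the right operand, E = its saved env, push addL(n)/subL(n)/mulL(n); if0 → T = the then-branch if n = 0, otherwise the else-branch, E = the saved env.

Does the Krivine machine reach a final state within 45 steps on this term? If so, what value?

0. <T=(((((λp. p) -4) + (-4 - 2)) * 1) * ((let v = (0 - -3) in ((λp. ((λx. x) p)) v)) + -4)), E=∅, St=∅>
1. <T=((((λp. p) -4) + (-4 - 2)) * 1), E=∅, St=[mulR]>
2. <T=(((λp. p) -4) + (-4 - 2)), E=∅, St=[mulR :: mulR]>
3. <T=((λp. p) -4), E=∅, St=[addR :: mulR :: mulR]>
4. <T=(λp. p), E=∅, St=[thunk :: addR :: mulR :: mulR]>
5. <T=p, E={p↦thunk(-4, ∅)}, St=[addR :: mulR :: mulR]>
6. <T=-4, E=∅, St=[addR :: mulR :: mulR]>
7. <T=(-4 - 2), E=∅, St=[addL(-4) :: mulR :: mulR]>
8. <T=-4, E=∅, St=[subR :: addL(-4) :: mulR :: mulR]>
9. <T=2, E=∅, St=[subL(-4) :: addL(-4) :: mulR :: mulR]>
10. <T=1, E=∅, St=[mulL(-10) :: mulR]>
11. <T=((let v = (0 - -3) in ((λp. ((λx. x) p)) v)) + -4), E=∅, St=[mulL(-10)]>
12. <T=(let v = (0 - -3) in ((λp. ((λx. x) p)) v)), E=∅, St=[addR :: mulL(-10)]>
13. <T=((λp. ((λx. x) p)) v), E={v↦thunk((0 - -3), ∅)}, St=[addR :: mulL(-10)]>
14. <T=(λp. ((λx. x) p)), E={v↦thunk((0 - -3), ∅)}, St=[thunk :: addR :: mulL(-10)]>
15. <T=((λx. x) p), E={p↦thunk(v, {v↦thunk((0 - -3), ∅)}), v↦thunk((0 - -3), ∅)}, St=[addR :: mulL(-10)]>
16. <T=(λx. x), E={p↦thunk(v, {v↦thunk((0 - -3), ∅)}), v↦thunk((0 - -3), ∅)}, St=[thunk :: addR :: mulL(-10)]>
17. <T=x, E={x↦thunk(p, {p↦thunk(v, {v↦thunk((0 - -3), ∅)}), v↦thunk((0 - -3), ∅)}), p↦thunk(v, {v↦thunk((0 - -3), ∅)}), v↦thunk((0 - -3), ∅)}, St=[addR :: mulL(-10)]>
18. <T=p, E={p↦thunk(v, {v↦thunk((0 - -3), ∅)}), v↦thunk((0 - -3), ∅)}, St=[addR :: mulL(-10)]>
19. <T=v, E={v↦thunk((0 - -3), ∅)}, St=[addR :: mulL(-10)]>
20. <T=(0 - -3), E=∅, St=[addR :: mulL(-10)]>
21. <T=0, E=∅, St=[subR :: addR :: mulL(-10)]>
22. <T=-3, E=∅, St=[subL(0) :: addR :: mulL(-10)]>
23. <T=-4, E=∅, St=[addL(3) :: mulL(-10)]>
→ final value 10

Answer: 10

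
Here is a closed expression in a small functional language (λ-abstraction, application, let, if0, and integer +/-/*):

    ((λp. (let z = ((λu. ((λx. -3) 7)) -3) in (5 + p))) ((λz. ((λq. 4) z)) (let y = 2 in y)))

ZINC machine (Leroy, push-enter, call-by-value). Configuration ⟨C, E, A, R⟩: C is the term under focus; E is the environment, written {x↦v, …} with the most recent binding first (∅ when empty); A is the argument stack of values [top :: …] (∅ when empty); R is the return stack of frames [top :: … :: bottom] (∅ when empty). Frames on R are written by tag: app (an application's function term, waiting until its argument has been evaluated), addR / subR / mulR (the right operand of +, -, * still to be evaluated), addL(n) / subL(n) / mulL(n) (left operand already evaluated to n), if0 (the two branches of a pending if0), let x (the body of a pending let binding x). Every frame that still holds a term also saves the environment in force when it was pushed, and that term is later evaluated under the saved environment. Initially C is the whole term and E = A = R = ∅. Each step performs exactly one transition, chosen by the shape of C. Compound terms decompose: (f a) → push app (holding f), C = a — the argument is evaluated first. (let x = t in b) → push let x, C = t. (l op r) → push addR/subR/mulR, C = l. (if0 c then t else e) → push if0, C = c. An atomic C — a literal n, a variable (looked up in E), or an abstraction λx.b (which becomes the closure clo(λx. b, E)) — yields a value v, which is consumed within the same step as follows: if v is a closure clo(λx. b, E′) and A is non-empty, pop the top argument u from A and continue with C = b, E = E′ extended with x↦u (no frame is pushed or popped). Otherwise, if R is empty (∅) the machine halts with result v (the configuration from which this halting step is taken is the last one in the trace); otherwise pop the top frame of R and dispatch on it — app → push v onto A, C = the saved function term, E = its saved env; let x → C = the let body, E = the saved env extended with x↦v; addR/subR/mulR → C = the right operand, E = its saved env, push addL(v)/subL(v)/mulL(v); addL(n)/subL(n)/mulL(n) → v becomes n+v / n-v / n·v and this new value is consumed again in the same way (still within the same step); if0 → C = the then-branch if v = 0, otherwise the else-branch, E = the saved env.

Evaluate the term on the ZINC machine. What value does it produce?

0. [C=((λp. (let z = ((λu. ((λx. -3) 7)) -3) in (5 + p))) ((λz. ((λq. 4) z)) (let y = 2 in y))) | E=∅ | A=∅ | R=∅]
1. [C=((λz. ((λq. 4) z)) (let y = 2 in y)) | E=∅ | A=∅ | R=[app]]
2. [C=(let y = 2 in y) | E=∅ | A=∅ | R=[app :: app]]
3. [C=2 | E=∅ | A=∅ | R=[let y :: app :: app]]
4. [C=y | E={y↦2} | A=∅ | R=[app :: app]]
5. [C=(λz. ((λq. 4) z)) | E=∅ | A=[2] | R=[app]]
6. [C=((λq. 4) z) | E={z↦2} | A=∅ | R=[app]]
7. [C=z | E={z↦2} | A=∅ | R=[app :: app]]
8. [C=(λq. 4) | E={z↦2} | A=[2] | R=[app]]
9. [C=4 | E={q↦2, z↦2} | A=∅ | R=[app]]
10. [C=(λp. (let z = ((λu. ((λx. -3) 7)) -3) in (5 + p))) | E=∅ | A=[4] | R=∅]
11. [C=(let z = ((λu. ((λx. -3) 7)) -3) in (5 + p)) | E={p↦4} | A=∅ | R=∅]
12. [C=((λu. ((λx. -3) 7)) -3) | E={p↦4} | A=∅ | R=[let z]]
13. [C=-3 | E={p↦4} | A=∅ | R=[app :: let z]]
14. [C=(λu. ((λx. -3) 7)) | E={p↦4} | A=[-3] | R=[let z]]
15. [C=((λx. -3) 7) | E={u↦-3, p↦4} | A=∅ | R=[let z]]
16. [C=7 | E={u↦-3, p↦4} | A=∅ | R=[app :: let z]]
17. [C=(λx. -3) | E={u↦-3, p↦4} | A=[7] | R=[let z]]
18. [C=-3 | E={x↦7, u↦-3, p↦4} | A=∅ | R=[let z]]
19. [C=(5 + p) | E={z↦-3, p↦4} | A=∅ | R=∅]
20. [C=5 | E={z↦-3, p↦4} | A=∅ | R=[addR]]
21. [C=p | E={z↦-3, p↦4} | A=∅ | R=[addL(5)]]
→ final value 9

Answer: 9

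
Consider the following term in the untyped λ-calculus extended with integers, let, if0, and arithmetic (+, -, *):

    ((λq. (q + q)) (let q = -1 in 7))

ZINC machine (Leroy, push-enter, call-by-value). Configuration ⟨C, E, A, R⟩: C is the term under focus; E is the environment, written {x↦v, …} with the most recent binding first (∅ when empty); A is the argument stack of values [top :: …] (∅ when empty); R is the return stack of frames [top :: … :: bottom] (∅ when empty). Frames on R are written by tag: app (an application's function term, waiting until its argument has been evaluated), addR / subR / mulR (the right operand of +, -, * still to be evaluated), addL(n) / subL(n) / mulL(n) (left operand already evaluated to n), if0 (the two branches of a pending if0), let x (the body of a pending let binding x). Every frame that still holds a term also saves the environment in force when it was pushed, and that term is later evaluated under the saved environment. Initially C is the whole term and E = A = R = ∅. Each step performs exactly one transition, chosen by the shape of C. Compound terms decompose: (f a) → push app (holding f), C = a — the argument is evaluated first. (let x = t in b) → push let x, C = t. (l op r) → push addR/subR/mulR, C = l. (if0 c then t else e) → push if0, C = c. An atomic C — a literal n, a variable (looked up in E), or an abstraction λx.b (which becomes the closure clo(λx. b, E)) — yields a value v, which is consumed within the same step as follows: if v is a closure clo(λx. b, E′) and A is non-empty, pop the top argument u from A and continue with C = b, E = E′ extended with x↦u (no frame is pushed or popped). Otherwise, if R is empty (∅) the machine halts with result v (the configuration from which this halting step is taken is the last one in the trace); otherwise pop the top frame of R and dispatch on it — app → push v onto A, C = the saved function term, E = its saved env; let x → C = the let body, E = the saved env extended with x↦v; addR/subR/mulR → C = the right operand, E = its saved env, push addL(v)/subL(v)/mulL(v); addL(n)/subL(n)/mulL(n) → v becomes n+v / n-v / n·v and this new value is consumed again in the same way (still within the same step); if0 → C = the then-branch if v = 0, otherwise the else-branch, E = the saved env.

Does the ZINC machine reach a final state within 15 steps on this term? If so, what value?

t=0: <C=((λq. (q + q)) (let q = -1 in 7)), E=∅, A=∅, R=∅>
t=1: <C=(let q = -1 in 7), E=∅, A=∅, R=[app]>
t=2: <C=-1, E=∅, A=∅, R=[let q :: app]>
t=3: <C=7, E={q↦-1}, A=∅, R=[app]>
t=4: <C=(λq. (q + q)), E=∅, A=[7], R=∅>
t=5: <C=(q + q), E={q↦7}, A=∅, R=∅>
t=6: <C=q, E={q↦7}, A=∅, R=[addR]>
t=7: <C=q, E={q↦7}, A=∅, R=[addL(7)]>
→ final value 14

Answer: 14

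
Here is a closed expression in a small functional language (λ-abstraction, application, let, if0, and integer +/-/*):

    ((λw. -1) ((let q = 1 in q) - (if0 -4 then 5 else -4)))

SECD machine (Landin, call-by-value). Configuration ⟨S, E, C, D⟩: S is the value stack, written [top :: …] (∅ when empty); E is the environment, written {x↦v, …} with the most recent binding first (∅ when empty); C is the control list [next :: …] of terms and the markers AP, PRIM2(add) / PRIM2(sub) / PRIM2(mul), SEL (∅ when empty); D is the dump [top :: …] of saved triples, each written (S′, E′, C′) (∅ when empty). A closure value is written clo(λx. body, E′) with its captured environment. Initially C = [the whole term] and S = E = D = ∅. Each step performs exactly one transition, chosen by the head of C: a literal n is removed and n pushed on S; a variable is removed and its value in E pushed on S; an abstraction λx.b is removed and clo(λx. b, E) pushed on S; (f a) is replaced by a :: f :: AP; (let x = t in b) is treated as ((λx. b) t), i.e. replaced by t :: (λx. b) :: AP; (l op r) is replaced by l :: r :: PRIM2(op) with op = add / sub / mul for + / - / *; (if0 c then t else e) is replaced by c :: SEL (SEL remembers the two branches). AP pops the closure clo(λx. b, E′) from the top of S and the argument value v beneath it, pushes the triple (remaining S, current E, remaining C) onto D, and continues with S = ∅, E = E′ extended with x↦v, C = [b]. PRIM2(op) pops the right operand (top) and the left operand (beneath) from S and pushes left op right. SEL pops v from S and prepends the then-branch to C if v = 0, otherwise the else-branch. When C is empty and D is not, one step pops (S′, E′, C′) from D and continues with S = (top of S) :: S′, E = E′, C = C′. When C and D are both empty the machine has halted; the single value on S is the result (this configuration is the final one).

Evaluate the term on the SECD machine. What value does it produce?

Answer: -1

Derivation:
t=0: ⟨S=∅; E=∅; C=[((λw. -1) ((let q = 1 in q) - (if0 -4 then 5 else -4)))]; D=∅⟩
t=1: ⟨S=∅; E=∅; C=[((let q = 1 in q) - (if0 -4 then 5 else -4)) :: (λw. -1) :: AP]; D=∅⟩
t=2: ⟨S=∅; E=∅; C=[(let q = 1 in q) :: (if0 -4 then 5 else -4) :: PRIM2(sub) :: (λw. -1) :: AP]; D=∅⟩
t=3: ⟨S=∅; E=∅; C=[1 :: (λq. q) :: AP :: (if0 -4 then 5 else -4) :: PRIM2(sub) :: (λw. -1) :: AP]; D=∅⟩
t=4: ⟨S=[1]; E=∅; C=[(λq. q) :: AP :: (if0 -4 then 5 else -4) :: PRIM2(sub) :: (λw. -1) :: AP]; D=∅⟩
t=5: ⟨S=[clo(λq. q, ∅) :: 1]; E=∅; C=[AP :: (if0 -4 then 5 else -4) :: PRIM2(sub) :: (λw. -1) :: AP]; D=∅⟩
t=6: ⟨S=∅; E={q↦1}; C=[q]; D=[(∅, ∅, [(if0 -4 then 5 else -4) :: PRIM2(sub) :: (λw. -1) :: AP])]⟩
t=7: ⟨S=[1]; E={q↦1}; C=∅; D=[(∅, ∅, [(if0 -4 then 5 else -4) :: PRIM2(sub) :: (λw. -1) :: AP])]⟩
t=8: ⟨S=[1]; E=∅; C=[(if0 -4 then 5 else -4) :: PRIM2(sub) :: (λw. -1) :: AP]; D=∅⟩
t=9: ⟨S=[1]; E=∅; C=[-4 :: SEL :: PRIM2(sub) :: (λw. -1) :: AP]; D=∅⟩
t=10: ⟨S=[-4 :: 1]; E=∅; C=[SEL :: PRIM2(sub) :: (λw. -1) :: AP]; D=∅⟩
t=11: ⟨S=[1]; E=∅; C=[-4 :: PRIM2(sub) :: (λw. -1) :: AP]; D=∅⟩
t=12: ⟨S=[-4 :: 1]; E=∅; C=[PRIM2(sub) :: (λw. -1) :: AP]; D=∅⟩
t=13: ⟨S=[5]; E=∅; C=[(λw. -1) :: AP]; D=∅⟩
t=14: ⟨S=[clo(λw. -1, ∅) :: 5]; E=∅; C=[AP]; D=∅⟩
t=15: ⟨S=∅; E={w↦5}; C=[-1]; D=[(∅, ∅, ∅)]⟩
t=16: ⟨S=[-1]; E={w↦5}; C=∅; D=[(∅, ∅, ∅)]⟩
t=17: ⟨S=[-1]; E=∅; C=∅; D=∅⟩
→ final value -1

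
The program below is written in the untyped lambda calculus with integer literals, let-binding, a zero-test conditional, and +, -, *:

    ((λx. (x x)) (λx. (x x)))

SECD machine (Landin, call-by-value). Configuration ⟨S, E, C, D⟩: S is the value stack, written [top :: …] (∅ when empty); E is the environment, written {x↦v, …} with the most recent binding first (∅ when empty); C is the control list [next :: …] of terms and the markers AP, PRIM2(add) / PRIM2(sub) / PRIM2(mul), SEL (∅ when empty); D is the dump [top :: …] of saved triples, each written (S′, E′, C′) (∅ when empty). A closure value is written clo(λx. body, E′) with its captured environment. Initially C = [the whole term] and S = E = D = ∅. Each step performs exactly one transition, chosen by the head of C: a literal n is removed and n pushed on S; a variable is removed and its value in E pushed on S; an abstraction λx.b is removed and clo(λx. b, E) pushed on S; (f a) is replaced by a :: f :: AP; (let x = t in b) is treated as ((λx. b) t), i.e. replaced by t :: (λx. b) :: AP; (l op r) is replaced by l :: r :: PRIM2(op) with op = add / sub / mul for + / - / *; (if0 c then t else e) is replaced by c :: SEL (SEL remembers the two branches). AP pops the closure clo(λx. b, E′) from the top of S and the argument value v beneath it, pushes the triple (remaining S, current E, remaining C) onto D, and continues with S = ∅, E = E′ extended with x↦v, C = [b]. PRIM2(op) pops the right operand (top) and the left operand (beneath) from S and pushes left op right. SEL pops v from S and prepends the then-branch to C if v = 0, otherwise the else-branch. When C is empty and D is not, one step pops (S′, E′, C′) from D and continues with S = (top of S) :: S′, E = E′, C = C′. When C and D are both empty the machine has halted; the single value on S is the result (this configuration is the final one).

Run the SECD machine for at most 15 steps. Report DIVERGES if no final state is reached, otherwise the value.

Answer: DIVERGES (no final state within 15 steps)

Execution trace:
0. ⟨S=∅; E=∅; C=[((λx. (x x)) (λx. (x x)))]; D=∅⟩
1. ⟨S=∅; E=∅; C=[(λx. (x x)) :: (λx. (x x)) :: AP]; D=∅⟩
2. ⟨S=[clo(λx. (x x), ∅)]; E=∅; C=[(λx. (x x)) :: AP]; D=∅⟩
3. ⟨S=[clo(λx. (x x), ∅) :: clo(λx. (x x), ∅)]; E=∅; C=[AP]; D=∅⟩
4. ⟨S=∅; E={x↦clo(λx. (x x), ∅)}; C=[(x x)]; D=[(∅, ∅, ∅)]⟩
5. ⟨S=∅; E={x↦clo(λx. (x x), ∅)}; C=[x :: x :: AP]; D=[(∅, ∅, ∅)]⟩
6. ⟨S=[clo(λx. (x x), ∅)]; E={x↦clo(λx. (x x), ∅)}; C=[x :: AP]; D=[(∅, ∅, ∅)]⟩
7. ⟨S=[clo(λx. (x x), ∅) :: clo(λx. (x x), ∅)]; E={x↦clo(λx. (x x), ∅)}; C=[AP]; D=[(∅, ∅, ∅)]⟩
8. ⟨S=∅; E={x↦clo(λx. (x x), ∅)}; C=[(x x)]; D=[(∅, {x↦clo(λx. (x x), ∅)}, ∅) :: (∅, ∅, ∅)]⟩
9. ⟨S=∅; E={x↦clo(λx. (x x), ∅)}; C=[x :: x :: AP]; D=[(∅, {x↦clo(λx. (x x), ∅)}, ∅) :: (∅, ∅, ∅)]⟩
10. ⟨S=[clo(λx. (x x), ∅)]; E={x↦clo(λx. (x x), ∅)}; C=[x :: AP]; D=[(∅, {x↦clo(λx. (x x), ∅)}, ∅) :: (∅, ∅, ∅)]⟩
11. ⟨S=[clo(λx. (x x), ∅) :: clo(λx. (x x), ∅)]; E={x↦clo(λx. (x x), ∅)}; C=[AP]; D=[(∅, {x↦clo(λx. (x x), ∅)}, ∅) :: (∅, ∅, ∅)]⟩
12. ⟨S=∅; E={x↦clo(λx. (x x), ∅)}; C=[(x x)]; D=[(∅, {x↦clo(λx. (x x), ∅)}, ∅) :: (∅, {x↦clo(λx. (x x), ∅)}, ∅) :: (∅, ∅, ∅)]⟩
13. ⟨S=∅; E={x↦clo(λx. (x x), ∅)}; C=[x :: x :: AP]; D=[(∅, {x↦clo(λx. (x x), ∅)}, ∅) :: (∅, {x↦clo(λx. (x x), ∅)}, ∅) :: (∅, ∅, ∅)]⟩
14. ⟨S=[clo(λx. (x x), ∅)]; E={x↦clo(λx. (x x), ∅)}; C=[x :: AP]; D=[(∅, {x↦clo(λx. (x x), ∅)}, ∅) :: (∅, {x↦clo(λx. (x x), ∅)}, ∅) :: (∅, ∅, ∅)]⟩
15. ⟨S=[clo(λx. (x x), ∅) :: clo(λx. (x x), ∅)]; E={x↦clo(λx. (x x), ∅)}; C=[AP]; D=[(∅, {x↦clo(λx. (x x), ∅)}, ∅) :: (∅, {x↦clo(λx. (x x), ∅)}, ∅) :: (∅, ∅, ∅)]⟩
→ 15 transitions taken and the configuration is still not final: no result within 15 steps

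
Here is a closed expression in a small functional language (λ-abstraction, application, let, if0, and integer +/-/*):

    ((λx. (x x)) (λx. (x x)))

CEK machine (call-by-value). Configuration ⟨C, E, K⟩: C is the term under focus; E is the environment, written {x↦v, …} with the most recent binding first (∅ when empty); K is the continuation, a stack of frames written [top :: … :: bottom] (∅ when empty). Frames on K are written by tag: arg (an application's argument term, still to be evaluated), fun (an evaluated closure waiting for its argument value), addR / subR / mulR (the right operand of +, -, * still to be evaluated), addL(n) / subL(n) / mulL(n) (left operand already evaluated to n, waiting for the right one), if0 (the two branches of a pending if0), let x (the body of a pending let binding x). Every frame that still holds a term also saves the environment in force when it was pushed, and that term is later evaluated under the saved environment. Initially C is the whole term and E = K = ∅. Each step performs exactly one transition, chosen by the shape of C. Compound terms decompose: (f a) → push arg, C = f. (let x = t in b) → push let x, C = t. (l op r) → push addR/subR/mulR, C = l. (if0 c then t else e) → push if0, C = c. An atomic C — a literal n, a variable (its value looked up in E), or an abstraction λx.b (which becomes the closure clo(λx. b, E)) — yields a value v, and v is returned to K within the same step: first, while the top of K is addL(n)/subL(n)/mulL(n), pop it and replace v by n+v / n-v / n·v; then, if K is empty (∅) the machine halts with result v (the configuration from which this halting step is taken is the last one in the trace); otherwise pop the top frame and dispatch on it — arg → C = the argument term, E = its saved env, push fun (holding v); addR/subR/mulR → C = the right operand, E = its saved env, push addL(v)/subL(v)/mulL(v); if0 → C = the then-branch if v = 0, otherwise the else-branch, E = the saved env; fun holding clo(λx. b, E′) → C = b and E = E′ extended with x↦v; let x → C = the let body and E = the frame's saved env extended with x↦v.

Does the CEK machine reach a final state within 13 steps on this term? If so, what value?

step 0: <C=((λx. (x x)) (λx. (x x))), E=∅, K=∅>
step 1: <C=(λx. (x x)), E=∅, K=[arg]>
step 2: <C=(λx. (x x)), E=∅, K=[fun]>
step 3: <C=(x x), E={x↦clo(λx. (x x), ∅)}, K=∅>
step 4: <C=x, E={x↦clo(λx. (x x), ∅)}, K=[arg]>
step 5: <C=x, E={x↦clo(λx. (x x), ∅)}, K=[fun]>
… configuration repeats with period 3 (steps 3–5 recur indefinitely) …

Answer: DIVERGES (no final state within 13 steps)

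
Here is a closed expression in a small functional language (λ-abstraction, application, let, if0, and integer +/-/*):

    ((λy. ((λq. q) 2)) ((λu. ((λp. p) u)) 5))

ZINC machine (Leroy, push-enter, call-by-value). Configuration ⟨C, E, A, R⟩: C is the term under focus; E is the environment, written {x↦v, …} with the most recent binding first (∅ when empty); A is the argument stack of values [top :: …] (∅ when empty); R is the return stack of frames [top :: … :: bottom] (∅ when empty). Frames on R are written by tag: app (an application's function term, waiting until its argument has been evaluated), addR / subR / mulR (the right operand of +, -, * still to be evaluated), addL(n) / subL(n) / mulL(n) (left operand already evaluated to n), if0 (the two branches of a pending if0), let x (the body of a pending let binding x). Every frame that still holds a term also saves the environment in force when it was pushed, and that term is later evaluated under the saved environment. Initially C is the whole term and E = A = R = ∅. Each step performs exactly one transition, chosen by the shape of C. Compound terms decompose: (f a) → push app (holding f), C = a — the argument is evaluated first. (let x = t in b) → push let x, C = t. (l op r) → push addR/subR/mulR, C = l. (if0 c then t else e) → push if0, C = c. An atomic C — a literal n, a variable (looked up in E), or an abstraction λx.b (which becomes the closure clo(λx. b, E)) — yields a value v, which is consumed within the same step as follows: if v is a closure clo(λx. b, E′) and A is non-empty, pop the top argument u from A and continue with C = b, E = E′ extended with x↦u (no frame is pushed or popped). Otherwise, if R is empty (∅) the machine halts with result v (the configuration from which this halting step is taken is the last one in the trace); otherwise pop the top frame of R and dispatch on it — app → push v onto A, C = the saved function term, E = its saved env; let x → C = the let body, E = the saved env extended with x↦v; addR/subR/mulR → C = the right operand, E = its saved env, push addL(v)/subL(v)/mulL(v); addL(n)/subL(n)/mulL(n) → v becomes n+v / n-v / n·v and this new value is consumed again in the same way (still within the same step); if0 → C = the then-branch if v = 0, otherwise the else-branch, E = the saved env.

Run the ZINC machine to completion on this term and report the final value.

Answer: 2

Machine steps:
0. ⟨C=((λy. ((λq. q) 2)) ((λu. ((λp. p) u)) 5)); E=∅; A=∅; R=∅⟩
1. ⟨C=((λu. ((λp. p) u)) 5); E=∅; A=∅; R=[app]⟩
2. ⟨C=5; E=∅; A=∅; R=[app :: app]⟩
3. ⟨C=(λu. ((λp. p) u)); E=∅; A=[5]; R=[app]⟩
4. ⟨C=((λp. p) u); E={u↦5}; A=∅; R=[app]⟩
5. ⟨C=u; E={u↦5}; A=∅; R=[app :: app]⟩
6. ⟨C=(λp. p); E={u↦5}; A=[5]; R=[app]⟩
7. ⟨C=p; E={p↦5, u↦5}; A=∅; R=[app]⟩
8. ⟨C=(λy. ((λq. q) 2)); E=∅; A=[5]; R=∅⟩
9. ⟨C=((λq. q) 2); E={y↦5}; A=∅; R=∅⟩
10. ⟨C=2; E={y↦5}; A=∅; R=[app]⟩
11. ⟨C=(λq. q); E={y↦5}; A=[2]; R=∅⟩
12. ⟨C=q; E={q↦2, y↦5}; A=∅; R=∅⟩
→ final value 2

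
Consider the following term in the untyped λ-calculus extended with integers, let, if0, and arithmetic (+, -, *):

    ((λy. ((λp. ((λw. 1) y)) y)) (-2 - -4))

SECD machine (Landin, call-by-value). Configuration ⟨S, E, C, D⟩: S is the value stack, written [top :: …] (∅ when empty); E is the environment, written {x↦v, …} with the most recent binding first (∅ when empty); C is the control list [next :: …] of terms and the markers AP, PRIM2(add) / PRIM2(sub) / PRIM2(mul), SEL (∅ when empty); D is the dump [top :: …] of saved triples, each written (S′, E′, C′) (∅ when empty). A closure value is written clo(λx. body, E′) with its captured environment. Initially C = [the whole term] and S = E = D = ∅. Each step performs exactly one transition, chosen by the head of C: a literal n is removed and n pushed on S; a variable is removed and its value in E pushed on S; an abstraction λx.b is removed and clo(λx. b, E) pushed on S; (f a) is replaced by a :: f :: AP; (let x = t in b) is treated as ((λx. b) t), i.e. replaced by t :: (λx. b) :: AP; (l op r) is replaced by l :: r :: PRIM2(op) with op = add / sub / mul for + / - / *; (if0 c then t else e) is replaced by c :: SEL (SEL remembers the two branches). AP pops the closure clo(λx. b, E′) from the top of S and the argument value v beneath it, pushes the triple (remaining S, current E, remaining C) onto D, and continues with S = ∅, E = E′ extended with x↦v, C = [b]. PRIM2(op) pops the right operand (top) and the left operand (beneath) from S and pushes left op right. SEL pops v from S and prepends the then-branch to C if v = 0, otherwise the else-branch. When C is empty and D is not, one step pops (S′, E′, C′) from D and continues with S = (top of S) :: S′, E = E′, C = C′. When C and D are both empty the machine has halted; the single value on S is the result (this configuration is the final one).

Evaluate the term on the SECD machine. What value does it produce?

Answer: 1

Machine steps:
step 0: ⟨S=∅; E=∅; C=[((λy. ((λp. ((λw. 1) y)) y)) (-2 - -4))]; D=∅⟩
step 1: ⟨S=∅; E=∅; C=[(-2 - -4) :: (λy. ((λp. ((λw. 1) y)) y)) :: AP]; D=∅⟩
step 2: ⟨S=∅; E=∅; C=[-2 :: -4 :: PRIM2(sub) :: (λy. ((λp. ((λw. 1) y)) y)) :: AP]; D=∅⟩
step 3: ⟨S=[-2]; E=∅; C=[-4 :: PRIM2(sub) :: (λy. ((λp. ((λw. 1) y)) y)) :: AP]; D=∅⟩
step 4: ⟨S=[-4 :: -2]; E=∅; C=[PRIM2(sub) :: (λy. ((λp. ((λw. 1) y)) y)) :: AP]; D=∅⟩
step 5: ⟨S=[2]; E=∅; C=[(λy. ((λp. ((λw. 1) y)) y)) :: AP]; D=∅⟩
step 6: ⟨S=[clo(λy. ((λp. ((λw. 1) y)) y), ∅) :: 2]; E=∅; C=[AP]; D=∅⟩
step 7: ⟨S=∅; E={y↦2}; C=[((λp. ((λw. 1) y)) y)]; D=[(∅, ∅, ∅)]⟩
step 8: ⟨S=∅; E={y↦2}; C=[y :: (λp. ((λw. 1) y)) :: AP]; D=[(∅, ∅, ∅)]⟩
step 9: ⟨S=[2]; E={y↦2}; C=[(λp. ((λw. 1) y)) :: AP]; D=[(∅, ∅, ∅)]⟩
step 10: ⟨S=[clo(λp. ((λw. 1) y), {y↦2}) :: 2]; E={y↦2}; C=[AP]; D=[(∅, ∅, ∅)]⟩
step 11: ⟨S=∅; E={p↦2, y↦2}; C=[((λw. 1) y)]; D=[(∅, {y↦2}, ∅) :: (∅, ∅, ∅)]⟩
step 12: ⟨S=∅; E={p↦2, y↦2}; C=[y :: (λw. 1) :: AP]; D=[(∅, {y↦2}, ∅) :: (∅, ∅, ∅)]⟩
step 13: ⟨S=[2]; E={p↦2, y↦2}; C=[(λw. 1) :: AP]; D=[(∅, {y↦2}, ∅) :: (∅, ∅, ∅)]⟩
step 14: ⟨S=[clo(λw. 1, {p↦2, y↦2}) :: 2]; E={p↦2, y↦2}; C=[AP]; D=[(∅, {y↦2}, ∅) :: (∅, ∅, ∅)]⟩
step 15: ⟨S=∅; E={w↦2, p↦2, y↦2}; C=[1]; D=[(∅, {p↦2, y↦2}, ∅) :: (∅, {y↦2}, ∅) :: (∅, ∅, ∅)]⟩
step 16: ⟨S=[1]; E={w↦2, p↦2, y↦2}; C=∅; D=[(∅, {p↦2, y↦2}, ∅) :: (∅, {y↦2}, ∅) :: (∅, ∅, ∅)]⟩
step 17: ⟨S=[1]; E={p↦2, y↦2}; C=∅; D=[(∅, {y↦2}, ∅) :: (∅, ∅, ∅)]⟩
step 18: ⟨S=[1]; E={y↦2}; C=∅; D=[(∅, ∅, ∅)]⟩
step 19: ⟨S=[1]; E=∅; C=∅; D=∅⟩
→ final value 1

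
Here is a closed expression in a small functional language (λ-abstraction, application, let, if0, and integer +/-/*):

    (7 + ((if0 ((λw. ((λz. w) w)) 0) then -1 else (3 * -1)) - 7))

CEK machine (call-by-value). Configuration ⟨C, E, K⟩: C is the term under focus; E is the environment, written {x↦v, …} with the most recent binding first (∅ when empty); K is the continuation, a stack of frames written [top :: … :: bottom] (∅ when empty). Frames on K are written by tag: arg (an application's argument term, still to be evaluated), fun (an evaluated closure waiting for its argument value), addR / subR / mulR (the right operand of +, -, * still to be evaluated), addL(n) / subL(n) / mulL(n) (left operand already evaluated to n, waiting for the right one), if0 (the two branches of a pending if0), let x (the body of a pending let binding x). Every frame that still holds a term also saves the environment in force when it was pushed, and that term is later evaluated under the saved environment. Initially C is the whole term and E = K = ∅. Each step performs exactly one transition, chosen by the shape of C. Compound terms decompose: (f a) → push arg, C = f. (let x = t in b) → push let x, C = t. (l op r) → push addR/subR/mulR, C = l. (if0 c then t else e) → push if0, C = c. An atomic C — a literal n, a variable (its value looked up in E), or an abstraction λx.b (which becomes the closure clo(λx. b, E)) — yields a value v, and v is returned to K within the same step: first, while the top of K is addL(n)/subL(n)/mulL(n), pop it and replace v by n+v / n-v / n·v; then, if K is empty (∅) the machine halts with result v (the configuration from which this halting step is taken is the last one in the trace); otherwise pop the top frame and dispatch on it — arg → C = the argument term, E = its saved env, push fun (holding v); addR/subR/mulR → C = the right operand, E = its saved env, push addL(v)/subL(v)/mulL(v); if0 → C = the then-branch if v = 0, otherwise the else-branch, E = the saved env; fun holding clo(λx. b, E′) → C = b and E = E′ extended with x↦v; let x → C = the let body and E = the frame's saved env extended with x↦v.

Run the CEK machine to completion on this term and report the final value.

Answer: -1

Machine steps:
0. <C=(7 + ((if0 ((λw. ((λz. w) w)) 0) then -1 else (3 * -1)) - 7)), E=∅, K=∅>
1. <C=7, E=∅, K=[addR]>
2. <C=((if0 ((λw. ((λz. w) w)) 0) then -1 else (3 * -1)) - 7), E=∅, K=[addL(7)]>
3. <C=(if0 ((λw. ((λz. w) w)) 0) then -1 else (3 * -1)), E=∅, K=[subR :: addL(7)]>
4. <C=((λw. ((λz. w) w)) 0), E=∅, K=[if0 :: subR :: addL(7)]>
5. <C=(λw. ((λz. w) w)), E=∅, K=[arg :: if0 :: subR :: addL(7)]>
6. <C=0, E=∅, K=[fun :: if0 :: subR :: addL(7)]>
7. <C=((λz. w) w), E={w↦0}, K=[if0 :: subR :: addL(7)]>
8. <C=(λz. w), E={w↦0}, K=[arg :: if0 :: subR :: addL(7)]>
9. <C=w, E={w↦0}, K=[fun :: if0 :: subR :: addL(7)]>
10. <C=w, E={z↦0, w↦0}, K=[if0 :: subR :: addL(7)]>
11. <C=-1, E=∅, K=[subR :: addL(7)]>
12. <C=7, E=∅, K=[subL(-1) :: addL(7)]>
→ final value -1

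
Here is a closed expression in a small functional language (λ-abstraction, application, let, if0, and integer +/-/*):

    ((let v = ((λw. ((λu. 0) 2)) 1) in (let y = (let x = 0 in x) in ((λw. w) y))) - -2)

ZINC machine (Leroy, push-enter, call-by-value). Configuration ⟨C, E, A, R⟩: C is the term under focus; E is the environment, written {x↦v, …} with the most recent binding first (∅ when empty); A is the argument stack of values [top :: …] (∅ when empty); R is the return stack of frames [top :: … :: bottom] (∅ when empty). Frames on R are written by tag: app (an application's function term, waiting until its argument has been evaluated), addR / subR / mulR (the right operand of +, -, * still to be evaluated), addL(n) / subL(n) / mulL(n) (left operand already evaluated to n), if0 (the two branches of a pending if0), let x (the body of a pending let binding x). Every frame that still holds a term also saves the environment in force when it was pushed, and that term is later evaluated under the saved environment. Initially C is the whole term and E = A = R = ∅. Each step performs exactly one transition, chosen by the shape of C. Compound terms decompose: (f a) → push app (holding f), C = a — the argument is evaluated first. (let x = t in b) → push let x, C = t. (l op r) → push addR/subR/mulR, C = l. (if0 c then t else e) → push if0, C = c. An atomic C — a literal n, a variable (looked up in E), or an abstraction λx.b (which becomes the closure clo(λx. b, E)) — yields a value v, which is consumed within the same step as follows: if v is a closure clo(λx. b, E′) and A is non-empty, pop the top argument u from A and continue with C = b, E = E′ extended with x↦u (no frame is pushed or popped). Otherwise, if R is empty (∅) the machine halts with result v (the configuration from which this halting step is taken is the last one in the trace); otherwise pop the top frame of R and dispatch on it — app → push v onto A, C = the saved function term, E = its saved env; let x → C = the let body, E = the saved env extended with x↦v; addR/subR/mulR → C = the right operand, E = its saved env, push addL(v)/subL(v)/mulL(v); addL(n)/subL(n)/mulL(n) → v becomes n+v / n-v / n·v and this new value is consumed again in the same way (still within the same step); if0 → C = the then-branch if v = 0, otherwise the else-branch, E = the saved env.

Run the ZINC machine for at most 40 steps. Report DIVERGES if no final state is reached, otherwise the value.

Answer: 2

Execution trace:
step 0: [C=((let v = ((λw. ((λu. 0) 2)) 1) in (let y = (let x = 0 in x) in ((λw. w) y))) - -2) | E=∅ | A=∅ | R=∅]
step 1: [C=(let v = ((λw. ((λu. 0) 2)) 1) in (let y = (let x = 0 in x) in ((λw. w) y))) | E=∅ | A=∅ | R=[subR]]
step 2: [C=((λw. ((λu. 0) 2)) 1) | E=∅ | A=∅ | R=[let v :: subR]]
step 3: [C=1 | E=∅ | A=∅ | R=[app :: let v :: subR]]
step 4: [C=(λw. ((λu. 0) 2)) | E=∅ | A=[1] | R=[let v :: subR]]
step 5: [C=((λu. 0) 2) | E={w↦1} | A=∅ | R=[let v :: subR]]
step 6: [C=2 | E={w↦1} | A=∅ | R=[app :: let v :: subR]]
step 7: [C=(λu. 0) | E={w↦1} | A=[2] | R=[let v :: subR]]
step 8: [C=0 | E={u↦2, w↦1} | A=∅ | R=[let v :: subR]]
step 9: [C=(let y = (let x = 0 in x) in ((λw. w) y)) | E={v↦0} | A=∅ | R=[subR]]
step 10: [C=(let x = 0 in x) | E={v↦0} | A=∅ | R=[let y :: subR]]
step 11: [C=0 | E={v↦0} | A=∅ | R=[let x :: let y :: subR]]
step 12: [C=x | E={x↦0, v↦0} | A=∅ | R=[let y :: subR]]
step 13: [C=((λw. w) y) | E={y↦0, v↦0} | A=∅ | R=[subR]]
step 14: [C=y | E={y↦0, v↦0} | A=∅ | R=[app :: subR]]
step 15: [C=(λw. w) | E={y↦0, v↦0} | A=[0] | R=[subR]]
step 16: [C=w | E={w↦0, y↦0, v↦0} | A=∅ | R=[subR]]
step 17: [C=-2 | E=∅ | A=∅ | R=[subL(0)]]
→ final value 2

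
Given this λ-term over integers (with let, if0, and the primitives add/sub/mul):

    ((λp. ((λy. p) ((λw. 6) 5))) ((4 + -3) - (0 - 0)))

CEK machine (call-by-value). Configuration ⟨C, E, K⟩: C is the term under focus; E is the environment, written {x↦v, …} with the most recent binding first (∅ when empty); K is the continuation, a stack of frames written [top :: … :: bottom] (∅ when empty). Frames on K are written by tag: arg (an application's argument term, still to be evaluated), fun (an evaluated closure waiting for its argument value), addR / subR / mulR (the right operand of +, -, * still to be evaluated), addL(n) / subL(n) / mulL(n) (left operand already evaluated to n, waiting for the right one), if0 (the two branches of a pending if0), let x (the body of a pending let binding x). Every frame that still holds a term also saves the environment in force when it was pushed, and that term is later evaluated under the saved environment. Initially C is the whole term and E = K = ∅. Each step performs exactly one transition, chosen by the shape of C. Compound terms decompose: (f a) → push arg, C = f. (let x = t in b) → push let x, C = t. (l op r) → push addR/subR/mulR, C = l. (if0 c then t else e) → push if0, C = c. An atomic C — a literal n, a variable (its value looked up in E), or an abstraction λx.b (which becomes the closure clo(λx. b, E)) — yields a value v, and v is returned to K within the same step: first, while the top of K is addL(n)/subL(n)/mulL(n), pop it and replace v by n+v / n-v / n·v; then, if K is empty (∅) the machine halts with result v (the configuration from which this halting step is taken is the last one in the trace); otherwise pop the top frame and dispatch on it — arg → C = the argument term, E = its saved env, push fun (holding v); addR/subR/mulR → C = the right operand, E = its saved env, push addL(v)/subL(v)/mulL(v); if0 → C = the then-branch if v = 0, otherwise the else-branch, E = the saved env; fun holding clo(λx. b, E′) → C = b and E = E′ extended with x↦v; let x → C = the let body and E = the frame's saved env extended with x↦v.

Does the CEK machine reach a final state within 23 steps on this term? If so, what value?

[0] <C=((λp. ((λy. p) ((λw. 6) 5))) ((4 + -3) - (0 - 0))), E=∅, K=∅>
[1] <C=(λp. ((λy. p) ((λw. 6) 5))), E=∅, K=[arg]>
[2] <C=((4 + -3) - (0 - 0)), E=∅, K=[fun]>
[3] <C=(4 + -3), E=∅, K=[subR :: fun]>
[4] <C=4, E=∅, K=[addR :: subR :: fun]>
[5] <C=-3, E=∅, K=[addL(4) :: subR :: fun]>
[6] <C=(0 - 0), E=∅, K=[subL(1) :: fun]>
[7] <C=0, E=∅, K=[subR :: subL(1) :: fun]>
[8] <C=0, E=∅, K=[subL(0) :: subL(1) :: fun]>
[9] <C=((λy. p) ((λw. 6) 5)), E={p↦1}, K=∅>
[10] <C=(λy. p), E={p↦1}, K=[arg]>
[11] <C=((λw. 6) 5), E={p↦1}, K=[fun]>
[12] <C=(λw. 6), E={p↦1}, K=[arg :: fun]>
[13] <C=5, E={p↦1}, K=[fun :: fun]>
[14] <C=6, E={w↦5, p↦1}, K=[fun]>
[15] <C=p, E={y↦6, p↦1}, K=∅>
→ final value 1

Answer: 1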